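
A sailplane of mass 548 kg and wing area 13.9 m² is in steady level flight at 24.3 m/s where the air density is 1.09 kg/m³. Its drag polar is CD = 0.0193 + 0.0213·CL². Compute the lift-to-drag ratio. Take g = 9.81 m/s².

L/D = 24

Level flight ⇒ L = W = m·g = 548 × 9.81 = 5375.9 N.
q = ½ρv² = ½ × 1.09 × 24.3² = 321.8 Pa.
CL = W/(q·S) = 5375.9 / (321.8 × 13.9) = 1.202.
CD = 0.0193 + 0.0213 × 1.202² = 0.05006.
L/D = CL/CD = 1.202 / 0.05006 = 24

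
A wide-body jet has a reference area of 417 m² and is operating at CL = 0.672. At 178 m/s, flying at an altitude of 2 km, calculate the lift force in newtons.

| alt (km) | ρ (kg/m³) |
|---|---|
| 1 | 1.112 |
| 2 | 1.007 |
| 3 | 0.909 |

L = 4.47×10^6 N

At 2 km, from the table: ρ = 1.007 kg/m³.
Dynamic pressure q = ½ρv² = ½ × 1.007 × 178² = 15950 Pa.
L = q·S·CL = 15950 × 417 × 0.672 = 4.47×10^6 N ≈ 4470 kN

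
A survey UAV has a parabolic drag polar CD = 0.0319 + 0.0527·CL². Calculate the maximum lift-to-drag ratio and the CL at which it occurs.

(L/D)max = 12.2, at CL = 0.778

For CD = CD0 + K·CL², (L/D)max occurs at CL* = √(CD0/K) and equals 1/(2√(K·CD0)).
(L/D)max = 1/(2√(0.0527 × 0.0319)) = 1/(2 × 0.041) = 12.2
CL* = √(0.0319/0.0527) = 0.778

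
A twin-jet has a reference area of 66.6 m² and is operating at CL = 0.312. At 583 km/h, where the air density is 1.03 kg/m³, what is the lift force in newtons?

L = 2.81×10^5 N

Convert speed: v = 583 km/h ÷ 3.6 = 161.9 m/s.
Dynamic pressure q = ½ρv² = ½ × 1.03 × 161.9² = 13510 Pa.
L = q·S·CL = 13510 × 66.6 × 0.312 = 2.81×10^5 N ≈ 281 kN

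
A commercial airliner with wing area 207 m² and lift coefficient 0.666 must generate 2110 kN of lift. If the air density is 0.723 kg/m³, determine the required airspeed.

L = ½ρv²S·CL ⇒ v = √(2L/(ρ·S·CL))
v = √(2 × 2.11×10^6 / (0.723 × 207 × 0.666)) = √42340 = 206 m/s

v = 206 m/s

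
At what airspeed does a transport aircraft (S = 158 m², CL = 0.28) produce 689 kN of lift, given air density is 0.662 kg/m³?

v = 217 m/s

L = ½ρv²S·CL ⇒ v = √(2L/(ρ·S·CL))
v = √(2 × 6.89×10^5 / (0.662 × 158 × 0.28)) = √47050 = 217 m/s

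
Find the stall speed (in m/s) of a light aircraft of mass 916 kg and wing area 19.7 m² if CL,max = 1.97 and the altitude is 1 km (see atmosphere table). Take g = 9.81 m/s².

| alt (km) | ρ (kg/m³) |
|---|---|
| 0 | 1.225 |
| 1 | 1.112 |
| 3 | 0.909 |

V_stall = 20.4 m/s

At 1 km, from the table: ρ = 1.112 kg/m³.
Stall occurs when L = W at CL,max. W = mg = 916 × 9.81 = 8986 N.
V_stall = √(2W/(ρ·S·CL,max)) = √(2 × 8986 / (1.112 × 19.7 × 1.97))
V_stall = √416.4 = 20.4 m/s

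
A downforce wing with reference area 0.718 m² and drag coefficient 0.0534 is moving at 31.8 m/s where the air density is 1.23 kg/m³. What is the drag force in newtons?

D = 23.8 N

Dynamic pressure q = ½ρv² = ½ × 1.23 × 31.8² = 621.9 Pa.
D = q·S·CD = 621.9 × 0.718 × 0.0534 = 23.8 N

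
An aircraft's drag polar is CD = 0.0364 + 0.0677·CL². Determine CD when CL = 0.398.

CD = 0.0471

CD = 0.0364 + 0.0677 × 0.398² = 0.0364 + 0.01072 = 0.0471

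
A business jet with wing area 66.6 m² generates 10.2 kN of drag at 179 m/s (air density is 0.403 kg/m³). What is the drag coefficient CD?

From D = ½ρv²S·CD, rearranging gives CD = 2D/(ρv²S).
CD = 2 × 10200 / (0.403 × 179² × 66.6) = 0.0237

CD = 0.0237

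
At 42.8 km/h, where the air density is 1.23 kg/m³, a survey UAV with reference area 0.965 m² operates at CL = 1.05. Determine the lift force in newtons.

Convert speed: v = 42.8 km/h ÷ 3.6 = 11.89 m/s.
Dynamic pressure q = ½ρv² = ½ × 1.23 × 11.89² = 86.93 Pa.
L = q·S·CL = 86.93 × 0.965 × 1.05 = 88.1 N

L = 88.1 N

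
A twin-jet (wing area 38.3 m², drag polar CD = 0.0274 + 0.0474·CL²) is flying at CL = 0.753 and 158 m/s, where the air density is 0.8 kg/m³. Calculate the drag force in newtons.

D = 20800 N

CD = 0.0274 + 0.0474 × 0.753² = 0.05428
D = ½ρv²S·CD = ½ × 0.8 × 158² × 38.3 × 0.05428 = 20800 N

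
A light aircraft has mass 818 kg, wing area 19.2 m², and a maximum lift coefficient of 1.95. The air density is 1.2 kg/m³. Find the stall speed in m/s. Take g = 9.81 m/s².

Weight W = mg = 818 × 9.81 = 8025 N.
From L = ½ρV²S·CL,max = W: V_stall = √(2W/(ρSCL,max)) = √(2·8025/(1.2·19.2·1.95))
V_stall = √357.2 = 18.9 m/s

V_stall = 18.9 m/s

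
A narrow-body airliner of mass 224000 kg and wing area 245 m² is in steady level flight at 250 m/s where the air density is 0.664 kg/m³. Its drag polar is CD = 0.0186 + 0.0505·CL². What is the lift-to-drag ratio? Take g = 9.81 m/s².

Weight W = mg = 224000 × 9.81 = 2.1974×10^6 N; in level flight L = W.
q = ½ρv² = ½ × 0.664 × 250² = 20750 Pa.
Required CL = L/(qS) = 2.1974×10^6/(20750·245) = 0.4322.
CD = 0.0186 + 0.0505 × 0.4322² = 0.02804.
L/D = CL/CD = 0.4322 / 0.02804 = 15.4

L/D = 15.4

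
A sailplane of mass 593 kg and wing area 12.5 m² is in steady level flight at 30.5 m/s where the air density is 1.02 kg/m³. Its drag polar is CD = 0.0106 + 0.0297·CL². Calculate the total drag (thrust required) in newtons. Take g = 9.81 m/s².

D = 232 N

Level flight ⇒ L = W = m·g = 593 × 9.81 = 5817.3 N.
Dynamic pressure q = 0.5 × 1.02 × 30.5² = 474.4 Pa.
Required CL = L/(qS) = 5817.3/(474.4·12.5) = 0.9809.
CD = 0.0106 + 0.0297 × 0.9809² = 0.03918.
D = q·S·CD = 474.4 × 12.5 × 0.03918 = 232.3 N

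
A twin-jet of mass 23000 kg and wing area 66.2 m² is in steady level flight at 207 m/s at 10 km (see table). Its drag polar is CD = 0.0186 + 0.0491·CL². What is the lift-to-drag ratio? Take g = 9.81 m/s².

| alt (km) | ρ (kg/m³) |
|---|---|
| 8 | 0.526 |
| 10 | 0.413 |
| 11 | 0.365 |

L/D = 14.9

At 10 km, from the table: ρ = 0.413 kg/m³.
In steady level flight, lift balances weight: W = mg = 23000 × 9.81 = 2.2563×10^5 N.
Dynamic pressure q = 0.5 × 0.413 × 207² = 8848 Pa.
CL = W/(q·S) = 2.2563×10^5 / (8848 × 66.2) = 0.3852.
CD = 0.0186 + 0.0491 × 0.3852² = 0.02589.
L/D = CL/CD = 0.3852 / 0.02589 = 14.9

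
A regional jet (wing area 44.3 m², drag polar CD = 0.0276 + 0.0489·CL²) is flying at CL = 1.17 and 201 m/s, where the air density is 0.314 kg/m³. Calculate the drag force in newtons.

CD = 0.0276 + 0.0489 × 1.17² = 0.09454
D = ½ρv²S·CD = ½ × 0.314 × 201² × 44.3 × 0.09454 = 26600 N

D = 26600 N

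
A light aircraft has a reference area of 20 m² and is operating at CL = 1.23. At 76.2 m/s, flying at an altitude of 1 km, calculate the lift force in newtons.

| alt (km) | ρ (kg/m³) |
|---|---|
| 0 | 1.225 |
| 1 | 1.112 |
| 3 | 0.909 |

At 1 km, from the table: ρ = 1.112 kg/m³.
L = ½ρv²S·CL = ½ × 1.112 × 76.2² × 20 × 1.23 = 79400 N ≈ 79.4 kN

L = 79400 N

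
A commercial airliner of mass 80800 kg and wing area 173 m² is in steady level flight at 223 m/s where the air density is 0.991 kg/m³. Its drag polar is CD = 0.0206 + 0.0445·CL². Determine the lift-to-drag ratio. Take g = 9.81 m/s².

L/D = 8.4

In steady level flight, lift balances weight: W = mg = 80800 × 9.81 = 7.9265×10^5 N.
q = ½ρv² = ½ × 0.991 × 223² = 24640 Pa.
CL = W/(q·S) = 7.9265×10^5 / (24640 × 173) = 0.1859.
CD = 0.0206 + 0.0445 × 0.1859² = 0.02214.
L/D = CL/CD = 0.1859 / 0.02214 = 8.4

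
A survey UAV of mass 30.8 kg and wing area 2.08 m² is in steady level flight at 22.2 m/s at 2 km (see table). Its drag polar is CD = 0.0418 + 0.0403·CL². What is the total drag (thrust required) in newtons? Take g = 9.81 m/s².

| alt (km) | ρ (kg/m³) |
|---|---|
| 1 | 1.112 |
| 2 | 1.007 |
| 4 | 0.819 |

D = 28.7 N

At 2 km, from the table: ρ = 1.007 kg/m³.
In steady level flight, lift balances weight: W = mg = 30.8 × 9.81 = 302.15 N.
Dynamic pressure q = 0.5 × 1.007 × 22.2² = 248.1 Pa.
CL = W/(q·S) = 302.15 / (248.1 × 2.08) = 0.5854.
CD = 0.0418 + 0.0403 × 0.5854² = 0.05561.
D = q·S·CD = 248.1 × 2.08 × 0.05561 = 28.7 N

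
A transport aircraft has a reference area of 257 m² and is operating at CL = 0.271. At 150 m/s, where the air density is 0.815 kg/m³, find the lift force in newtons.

L = 6.39×10^5 N

Dynamic pressure q = ½ρv² = ½ × 0.815 × 150² = 9169 Pa.
L = q·S·CL = 9169 × 257 × 0.271 = 6.39×10^5 N ≈ 639 kN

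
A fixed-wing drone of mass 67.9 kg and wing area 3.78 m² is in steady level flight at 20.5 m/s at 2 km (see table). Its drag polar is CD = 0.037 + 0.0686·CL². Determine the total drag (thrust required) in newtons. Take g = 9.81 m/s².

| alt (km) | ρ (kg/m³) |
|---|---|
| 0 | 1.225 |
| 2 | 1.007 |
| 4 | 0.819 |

At 2 km, from the table: ρ = 1.007 kg/m³.
Level flight ⇒ L = W = m·g = 67.9 × 9.81 = 666.1 N.
Dynamic pressure q = 0.5 × 1.007 × 20.5² = 211.6 Pa.
CL = 2W/(ρv²S) = 2×666.1/(1.007×20.5²×3.78) = 0.8328.
CD = 0.037 + 0.0686 × 0.8328² = 0.08458.
D = q·S·CD = 211.6 × 3.78 × 0.08458 = 67.65 N

D = 67.6 N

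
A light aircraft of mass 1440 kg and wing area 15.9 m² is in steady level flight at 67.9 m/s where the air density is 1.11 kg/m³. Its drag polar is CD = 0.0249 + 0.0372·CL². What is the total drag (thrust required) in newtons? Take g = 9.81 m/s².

D = 1200 N

Weight W = mg = 1440 × 9.81 = 14126 N; in level flight L = W.
q = ½ρv² = ½ × 1.11 × 67.9² = 2559 Pa.
Required CL = L/(qS) = 14126/(2559·15.9) = 0.3472.
CD = 0.0249 + 0.0372 × 0.3472² = 0.02938.
D = q·S·CD = 2559 × 15.9 × 0.02938 = 1196 N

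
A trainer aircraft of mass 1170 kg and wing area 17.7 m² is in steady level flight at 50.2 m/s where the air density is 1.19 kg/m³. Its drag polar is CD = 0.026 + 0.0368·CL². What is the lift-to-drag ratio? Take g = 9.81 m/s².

L/D = 13.2

Level flight ⇒ L = W = m·g = 1170 × 9.81 = 11478 N.
q = ½ρv² = ½ × 1.19 × 50.2² = 1499 Pa.
CL = W/(q·S) = 11478 / (1499 × 17.7) = 0.4325.
CD = 0.026 + 0.0368 × 0.4325² = 0.03288.
L/D = CL/CD = 0.4325 / 0.03288 = 13.2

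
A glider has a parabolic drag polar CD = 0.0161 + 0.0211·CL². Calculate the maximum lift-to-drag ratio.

For CD = CD0 + K·CL², (L/D)max occurs at CL* = √(CD0/K) and equals 1/(2√(K·CD0)).
(L/D)max = 1/(2√(0.0211 × 0.0161)) = 1/(2 × 0.01843) = 27.1

(L/D)max = 27.1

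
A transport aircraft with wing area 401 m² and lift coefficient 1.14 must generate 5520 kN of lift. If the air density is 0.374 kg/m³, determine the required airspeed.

L = ½ρv²S·CL ⇒ v = √(2L/(ρ·S·CL))
v = √(2 × 5.52×10^6 / (0.374 × 401 × 1.14)) = √64570 = 254 m/s

v = 254 m/s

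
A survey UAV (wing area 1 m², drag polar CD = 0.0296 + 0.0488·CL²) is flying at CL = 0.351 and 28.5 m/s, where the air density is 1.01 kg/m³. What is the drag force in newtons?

D = 14.6 N

CD = 0.0296 + 0.0488 × 0.351² = 0.03561
D = ½ρv²S·CD = ½ × 1.01 × 28.5² × 1 × 0.03561 = 14.6 N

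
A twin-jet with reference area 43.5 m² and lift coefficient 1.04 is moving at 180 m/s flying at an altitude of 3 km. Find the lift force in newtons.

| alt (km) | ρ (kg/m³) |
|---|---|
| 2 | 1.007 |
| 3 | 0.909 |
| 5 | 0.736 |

At 3 km, from the table: ρ = 0.909 kg/m³.
Dynamic pressure q = ½ρv² = ½ × 0.909 × 180² = 14730 Pa.
L = q·S·CL = 14730 × 43.5 × 1.04 = 6.66×10^5 N ≈ 666 kN

L = 6.66×10^5 N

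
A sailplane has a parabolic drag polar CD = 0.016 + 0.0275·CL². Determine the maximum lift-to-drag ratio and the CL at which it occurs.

(L/D)max = 23.8, at CL = 0.763

For CD = CD0 + K·CL², (L/D)max occurs at CL* = √(CD0/K) and equals 1/(2√(K·CD0)).
(L/D)max = 1/(2√(0.0275 × 0.016)) = 1/(2 × 0.02098) = 23.8
CL* = √(0.016/0.0275) = 0.763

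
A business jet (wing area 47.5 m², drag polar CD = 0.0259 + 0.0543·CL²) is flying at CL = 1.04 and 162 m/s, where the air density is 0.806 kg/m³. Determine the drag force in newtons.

D = 42500 N

CD = 0.0259 + 0.0543 × 1.04² = 0.08463
D = ½ρv²S·CD = ½ × 0.806 × 162² × 47.5 × 0.08463 = 42500 N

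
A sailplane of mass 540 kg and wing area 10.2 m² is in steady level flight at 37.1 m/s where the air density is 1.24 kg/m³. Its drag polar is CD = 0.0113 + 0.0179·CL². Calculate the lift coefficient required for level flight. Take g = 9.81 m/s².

Weight W = mg = 540 × 9.81 = 5297.4 N; in level flight L = W.
q = ½ρv² = ½ × 1.24 × 37.1² = 853.4 Pa.
CL = 2W/(ρv²S) = 2×5297.4/(1.24×37.1²×10.2) = 0.6086.

CL = 0.609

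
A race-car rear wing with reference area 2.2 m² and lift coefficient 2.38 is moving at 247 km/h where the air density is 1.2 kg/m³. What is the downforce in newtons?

Convert speed: v = 247 km/h ÷ 3.6 = 68.61 m/s.
Dynamic pressure q = ½ρv² = ½ × 1.2 × 68.61² = 2824 Pa.
L = q·S·CL = 2824 × 2.2 × 2.38 = 14800 N ≈ 14.8 kN

L = 14800 N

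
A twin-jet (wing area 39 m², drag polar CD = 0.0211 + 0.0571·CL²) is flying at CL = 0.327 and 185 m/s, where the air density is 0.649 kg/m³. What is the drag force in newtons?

D = 11800 N

CD = 0.0211 + 0.0571 × 0.327² = 0.02721
D = ½ρv²S·CD = ½ × 0.649 × 185² × 39 × 0.02721 = 11800 N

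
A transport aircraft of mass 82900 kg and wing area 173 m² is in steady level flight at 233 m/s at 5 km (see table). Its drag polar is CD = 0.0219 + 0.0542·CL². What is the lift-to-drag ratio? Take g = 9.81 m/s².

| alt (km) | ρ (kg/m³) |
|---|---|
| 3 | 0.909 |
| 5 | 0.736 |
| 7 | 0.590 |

At 5 km, from the table: ρ = 0.736 kg/m³.
Weight W = mg = 82900 × 9.81 = 8.1325×10^5 N; in level flight L = W.
Dynamic pressure q = 0.5 × 0.736 × 233² = 19980 Pa.
CL = W/(q·S) = 8.1325×10^5 / (19980 × 173) = 0.2353.
CD = 0.0219 + 0.0542 × 0.2353² = 0.0249.
L/D = CL/CD = 0.2353 / 0.0249 = 9.45

L/D = 9.45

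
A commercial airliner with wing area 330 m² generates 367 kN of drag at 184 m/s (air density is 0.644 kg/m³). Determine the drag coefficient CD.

CD = 0.102

From D = ½ρv²S·CD, rearranging gives CD = 2D/(ρv²S).
CD = 2 × 3.67×10^5 / (0.644 × 184² × 330) = 0.102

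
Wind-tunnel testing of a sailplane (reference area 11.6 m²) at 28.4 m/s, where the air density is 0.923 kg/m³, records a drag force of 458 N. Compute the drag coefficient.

From D = ½ρv²S·CD, rearranging gives CD = 2D/(ρv²S).
CD = 2 × 458 / (0.923 × 28.4² × 11.6) = 0.106

CD = 0.106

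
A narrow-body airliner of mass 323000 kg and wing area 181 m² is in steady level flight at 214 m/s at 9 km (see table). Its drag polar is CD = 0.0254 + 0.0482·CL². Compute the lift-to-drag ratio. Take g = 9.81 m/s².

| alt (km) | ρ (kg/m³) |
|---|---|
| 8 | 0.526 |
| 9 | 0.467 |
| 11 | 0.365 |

L/D = 10.6

At 9 km, from the table: ρ = 0.467 kg/m³.
Level flight ⇒ L = W = m·g = 323000 × 9.81 = 3.1686×10^6 N.
q = ½ρv² = ½ × 0.467 × 214² = 10690 Pa.
CL = 2W/(ρv²S) = 2×3.1686×10^6/(0.467×214²×181) = 1.637.
CD = 0.0254 + 0.0482 × 1.637² = 0.1546.
L/D = CL/CD = 1.637 / 0.1546 = 10.6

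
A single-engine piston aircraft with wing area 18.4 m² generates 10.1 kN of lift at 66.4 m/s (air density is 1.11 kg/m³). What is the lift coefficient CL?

CL = 0.224

From L = ½ρv²S·CL, rearranging gives CL = 2L/(ρv²S).
CL = 2 × 10100 / (1.11 × 66.4² × 18.4) = 0.224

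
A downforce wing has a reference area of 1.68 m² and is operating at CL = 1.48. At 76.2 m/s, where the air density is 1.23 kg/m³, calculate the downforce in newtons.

L = ½ρv²S·CL = ½ × 1.23 × 76.2² × 1.68 × 1.48 = 8880 N ≈ 8.88 kN

L = 8880 N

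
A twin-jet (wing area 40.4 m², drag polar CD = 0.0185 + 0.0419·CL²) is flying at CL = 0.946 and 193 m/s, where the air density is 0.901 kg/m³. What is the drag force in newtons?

CD = 0.0185 + 0.0419 × 0.946² = 0.056
D = ½ρv²S·CD = ½ × 0.901 × 193² × 40.4 × 0.056 = 38000 N

D = 38000 N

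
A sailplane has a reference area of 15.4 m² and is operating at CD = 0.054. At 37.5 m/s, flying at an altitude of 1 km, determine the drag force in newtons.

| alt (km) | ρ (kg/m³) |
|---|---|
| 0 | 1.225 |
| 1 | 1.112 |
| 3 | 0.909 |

At 1 km, from the table: ρ = 1.112 kg/m³.
Dynamic pressure q = ½ρv² = ½ × 1.112 × 37.5² = 781.9 Pa.
D = q·S·CD = 781.9 × 15.4 × 0.054 = 650 N

D = 650 N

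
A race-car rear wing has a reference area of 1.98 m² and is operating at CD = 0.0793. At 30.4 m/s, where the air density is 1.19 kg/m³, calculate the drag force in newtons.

Dynamic pressure q = ½ρv² = ½ × 1.19 × 30.4² = 549.9 Pa.
D = q·S·CD = 549.9 × 1.98 × 0.0793 = 86.3 N

D = 86.3 N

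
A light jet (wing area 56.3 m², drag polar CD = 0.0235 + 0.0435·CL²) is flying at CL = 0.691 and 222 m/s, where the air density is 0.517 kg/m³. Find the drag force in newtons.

D = 31800 N

CD = 0.0235 + 0.0435 × 0.691² = 0.04427
D = ½ρv²S·CD = ½ × 0.517 × 222² × 56.3 × 0.04427 = 31800 N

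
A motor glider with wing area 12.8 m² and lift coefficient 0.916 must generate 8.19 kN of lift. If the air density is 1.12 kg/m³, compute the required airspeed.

L = ½ρv²S·CL ⇒ v = √(2L/(ρ·S·CL))
v = √(2 × 8190 / (1.12 × 12.8 × 0.916)) = √1247 = 35.3 m/s

v = 35.3 m/s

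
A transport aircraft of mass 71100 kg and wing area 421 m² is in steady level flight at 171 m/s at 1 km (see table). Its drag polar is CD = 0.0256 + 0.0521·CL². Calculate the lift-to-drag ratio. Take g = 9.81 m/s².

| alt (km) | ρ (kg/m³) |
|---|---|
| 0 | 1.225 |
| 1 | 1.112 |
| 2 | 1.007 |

L/D = 3.9

At 1 km, from the table: ρ = 1.112 kg/m³.
Weight W = mg = 71100 × 9.81 = 6.9749×10^5 N; in level flight L = W.
Dynamic pressure q = 0.5 × 1.112 × 171² = 16260 Pa.
CL = 2W/(ρv²S) = 2×6.9749×10^5/(1.112×171²×421) = 0.1019.
CD = 0.0256 + 0.0521 × 0.1019² = 0.02614.
L/D = CL/CD = 0.1019 / 0.02614 = 3.9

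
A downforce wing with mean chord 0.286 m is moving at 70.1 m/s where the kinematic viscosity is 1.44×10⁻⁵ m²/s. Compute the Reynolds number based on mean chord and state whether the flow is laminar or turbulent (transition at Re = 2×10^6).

Re = v·c/ν = 70.1 × 0.286 / (1.44×10⁻⁵) = 1.39×10^6
Since 1.39×10^6 < 2×10^6, the flow is laminar.

Re = 1.39×10^6 (laminar)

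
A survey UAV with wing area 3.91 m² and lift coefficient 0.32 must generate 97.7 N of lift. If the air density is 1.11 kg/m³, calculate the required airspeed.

v = 11.9 m/s

L = ½ρv²S·CL ⇒ v = √(2L/(ρ·S·CL))
v = √(2 × 97.7 / (1.11 × 3.91 × 0.32)) = √140.7 = 11.9 m/s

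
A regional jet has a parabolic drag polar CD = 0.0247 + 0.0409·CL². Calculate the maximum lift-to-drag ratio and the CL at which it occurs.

For CD = CD0 + K·CL², (L/D)max occurs at CL* = √(CD0/K) and equals 1/(2√(K·CD0)).
(L/D)max = 1/(2√(0.0409 × 0.0247)) = 1/(2 × 0.03178) = 15.7
CL* = √(0.0247/0.0409) = 0.777

(L/D)max = 15.7, at CL = 0.777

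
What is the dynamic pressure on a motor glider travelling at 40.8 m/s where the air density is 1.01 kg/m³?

q = ½ρv² = ½ × 1.01 × 40.8² = 841 Pa

q = 841 Pa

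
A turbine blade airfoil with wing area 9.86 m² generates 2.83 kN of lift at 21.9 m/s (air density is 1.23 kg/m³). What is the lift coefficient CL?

CL = 0.973

From L = ½ρv²S·CL, rearranging gives CL = 2L/(ρv²S).
CL = 2 × 2830 / (1.23 × 21.9² × 9.86) = 0.973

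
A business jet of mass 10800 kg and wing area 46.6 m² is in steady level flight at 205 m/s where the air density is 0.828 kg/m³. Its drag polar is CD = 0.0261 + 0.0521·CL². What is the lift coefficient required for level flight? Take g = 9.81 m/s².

Level flight ⇒ L = W = m·g = 10800 × 9.81 = 1.0595×10^5 N.
q = ½ρv² = ½ × 0.828 × 205² = 17400 Pa.
Required CL = L/(qS) = 1.0595×10^5/(17400·46.6) = 0.1307.

CL = 0.131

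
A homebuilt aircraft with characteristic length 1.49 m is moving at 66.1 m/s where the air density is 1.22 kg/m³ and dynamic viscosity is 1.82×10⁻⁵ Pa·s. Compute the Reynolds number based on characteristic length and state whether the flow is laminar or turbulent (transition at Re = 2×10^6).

Re = 6.6×10^6 (turbulent)

Re = ρ·v·c/μ = 1.22 × 66.1 × 1.49 / (1.82×10⁻⁵) = 6.6×10^6
Since 6.6×10^6 > 2×10^6, the flow is turbulent.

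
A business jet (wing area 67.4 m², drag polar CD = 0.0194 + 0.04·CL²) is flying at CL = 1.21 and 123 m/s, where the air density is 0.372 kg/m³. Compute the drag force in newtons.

D = 14800 N

CD = 0.0194 + 0.04 × 1.21² = 0.07796
D = ½ρv²S·CD = ½ × 0.372 × 123² × 67.4 × 0.07796 = 14800 N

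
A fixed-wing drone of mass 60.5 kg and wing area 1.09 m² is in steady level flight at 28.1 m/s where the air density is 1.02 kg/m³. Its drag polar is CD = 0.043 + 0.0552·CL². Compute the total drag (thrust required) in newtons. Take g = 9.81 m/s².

In steady level flight, lift balances weight: W = mg = 60.5 × 9.81 = 593.5 N.
Dynamic pressure q = 0.5 × 1.02 × 28.1² = 402.7 Pa.
Required CL = L/(qS) = 593.5/(402.7·1.09) = 1.352.
CD = 0.043 + 0.0552 × 1.352² = 0.1439.
D = q·S·CD = 402.7 × 1.09 × 0.1439 = 63.17 N

D = 63.2 N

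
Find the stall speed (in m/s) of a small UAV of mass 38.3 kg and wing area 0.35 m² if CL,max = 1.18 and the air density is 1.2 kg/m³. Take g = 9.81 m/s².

At stall, lift equals weight: L = W = m·g = 38.3 × 9.81 = 375.7 N.
From L = ½ρV²S·CL,max = W: V_stall = √(2W/(ρSCL,max)) = √(2·375.7/(1.2·0.35·1.18))
V_stall = √1516 = 38.9 m/s

V_stall = 38.9 m/s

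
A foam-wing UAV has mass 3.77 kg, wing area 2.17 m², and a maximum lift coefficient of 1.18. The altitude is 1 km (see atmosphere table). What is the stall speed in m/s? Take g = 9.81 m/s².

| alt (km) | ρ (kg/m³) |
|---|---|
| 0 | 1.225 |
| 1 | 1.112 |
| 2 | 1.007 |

V_stall = 5.1 m/s

At 1 km, from the table: ρ = 1.112 kg/m³.
At stall, lift equals weight: L = W = m·g = 3.77 × 9.81 = 36.98 N.
From L = ½ρV²S·CL,max = W: V_stall = √(2W/(ρSCL,max)) = √(2·36.98/(1.112·2.17·1.18))
V_stall = √25.98 = 5.1 m/s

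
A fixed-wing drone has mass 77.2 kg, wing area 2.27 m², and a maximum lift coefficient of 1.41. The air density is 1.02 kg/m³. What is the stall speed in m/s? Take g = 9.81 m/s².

V_stall = 21.5 m/s

Stall occurs when L = W at CL,max. W = mg = 77.2 × 9.81 = 757.3 N.
From L = ½ρV²S·CL,max = W: V_stall = √(2W/(ρSCL,max)) = √(2·757.3/(1.02·2.27·1.41))
V_stall = √463.9 = 21.5 m/s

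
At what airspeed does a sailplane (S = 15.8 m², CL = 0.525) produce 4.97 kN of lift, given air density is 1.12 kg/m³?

v = 32.7 m/s

L = ½ρv²S·CL ⇒ v = √(2L/(ρ·S·CL))
v = √(2 × 4970 / (1.12 × 15.8 × 0.525)) = √1070 = 32.7 m/s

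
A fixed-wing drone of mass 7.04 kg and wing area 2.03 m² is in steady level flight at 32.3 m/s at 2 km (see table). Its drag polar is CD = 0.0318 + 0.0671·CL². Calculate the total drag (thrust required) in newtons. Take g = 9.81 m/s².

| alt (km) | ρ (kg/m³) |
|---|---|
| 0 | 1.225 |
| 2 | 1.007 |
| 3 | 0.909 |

D = 34.2 N

At 2 km, from the table: ρ = 1.007 kg/m³.
In steady level flight, lift balances weight: W = mg = 7.04 × 9.81 = 69.062 N.
Dynamic pressure q = 0.5 × 1.007 × 32.3² = 525.3 Pa.
CL = 2W/(ρv²S) = 2×69.062/(1.007×32.3²×2.03) = 0.06477.
CD = 0.0318 + 0.0671 × 0.06477² = 0.03208.
D = q·S·CD = 525.3 × 2.03 × 0.03208 = 34.21 N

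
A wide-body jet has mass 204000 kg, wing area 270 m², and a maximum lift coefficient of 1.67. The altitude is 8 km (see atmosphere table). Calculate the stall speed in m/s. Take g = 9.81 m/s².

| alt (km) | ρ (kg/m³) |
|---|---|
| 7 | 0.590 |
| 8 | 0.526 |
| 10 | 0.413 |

V_stall = 130 m/s

At 8 km, from the table: ρ = 0.526 kg/m³.
Stall occurs when L = W at CL,max. W = mg = 204000 × 9.81 = 2.001×10^6 N.
V_stall = √(2W/(ρ·S·CL,max)) = √(2 × 2.001×10^6 / (0.526 × 270 × 1.67))
V_stall = √16880 = 130 m/s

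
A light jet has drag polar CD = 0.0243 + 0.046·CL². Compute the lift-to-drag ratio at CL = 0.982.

L/D = 14.3

CD = 0.0243 + 0.046 × 0.982² = 0.06866
L/D = CL/CD = 0.982 / 0.06866 = 14.3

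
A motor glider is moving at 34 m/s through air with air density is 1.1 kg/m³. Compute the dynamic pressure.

q = ½ρv² = ½ × 1.1 × 34² = 636 Pa

q = 636 Pa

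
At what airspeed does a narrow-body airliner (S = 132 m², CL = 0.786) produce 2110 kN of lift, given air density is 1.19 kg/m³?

L = ½ρv²S·CL ⇒ v = √(2L/(ρ·S·CL))
v = √(2 × 2.11×10^6 / (1.19 × 132 × 0.786)) = √34180 = 185 m/s

v = 185 m/s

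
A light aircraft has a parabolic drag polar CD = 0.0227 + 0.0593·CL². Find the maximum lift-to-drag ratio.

For CD = CD0 + K·CL², (L/D)max occurs at CL* = √(CD0/K) and equals 1/(2√(K·CD0)).
(L/D)max = 1/(2√(0.0593 × 0.0227)) = 1/(2 × 0.03669) = 13.6

(L/D)max = 13.6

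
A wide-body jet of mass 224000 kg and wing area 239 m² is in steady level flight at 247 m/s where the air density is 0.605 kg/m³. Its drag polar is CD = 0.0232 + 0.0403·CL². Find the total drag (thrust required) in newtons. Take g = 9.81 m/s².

In steady level flight, lift balances weight: W = mg = 224000 × 9.81 = 2.1974×10^6 N.
q = ½ρv² = ½ × 0.605 × 247² = 18460 Pa.
CL = W/(q·S) = 2.1974×10^6 / (18460 × 239) = 0.4982.
CD = 0.0232 + 0.0403 × 0.4982² = 0.0332.
D = q·S·CD = 18460 × 239 × 0.0332 = 1.464×10^5 N

D = 1.46×10^5 N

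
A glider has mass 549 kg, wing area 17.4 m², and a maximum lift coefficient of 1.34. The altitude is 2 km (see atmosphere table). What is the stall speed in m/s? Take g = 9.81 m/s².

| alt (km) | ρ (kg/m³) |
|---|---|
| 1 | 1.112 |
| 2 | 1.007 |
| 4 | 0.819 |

V_stall = 21.4 m/s

At 2 km, from the table: ρ = 1.007 kg/m³.
Stall occurs when L = W at CL,max. W = mg = 549 × 9.81 = 5386 N.
V_stall = √(2W/(ρ·S·CL,max)) = √(2 × 5386 / (1.007 × 17.4 × 1.34))
V_stall = √458.8 = 21.4 m/s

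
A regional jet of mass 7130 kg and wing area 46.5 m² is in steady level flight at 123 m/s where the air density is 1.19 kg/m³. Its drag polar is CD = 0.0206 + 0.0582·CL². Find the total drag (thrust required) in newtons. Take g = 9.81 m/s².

Level flight ⇒ L = W = m·g = 7130 × 9.81 = 69945 N.
Dynamic pressure q = 0.5 × 1.19 × 123² = 9002 Pa.
CL = 2W/(ρv²S) = 2×69945/(1.19×123²×46.5) = 0.1671.
CD = 0.0206 + 0.0582 × 0.1671² = 0.02223.
D = q·S·CD = 9002 × 46.5 × 0.02223 = 9303 N

D = 9300 N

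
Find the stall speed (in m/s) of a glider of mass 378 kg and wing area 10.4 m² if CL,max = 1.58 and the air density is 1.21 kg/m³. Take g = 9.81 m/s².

V_stall = 19.3 m/s

At stall, lift equals weight: L = W = m·g = 378 × 9.81 = 3708 N.
V_stall = √(2W/(ρ·S·CL,max)) = √(2 × 3708 / (1.21 × 10.4 × 1.58))
V_stall = √373 = 19.3 m/s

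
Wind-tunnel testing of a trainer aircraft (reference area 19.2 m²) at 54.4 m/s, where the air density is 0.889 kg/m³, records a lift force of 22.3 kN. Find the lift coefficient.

CL = 0.883

From L = ½ρv²S·CL, rearranging gives CL = 2L/(ρv²S).
CL = 2 × 22300 / (0.889 × 54.4² × 19.2) = 0.883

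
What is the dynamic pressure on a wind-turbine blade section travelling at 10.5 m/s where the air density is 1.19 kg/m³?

q = ½ρv² = ½ × 1.19 × 10.5² = 65.6 Pa

q = 65.6 Pa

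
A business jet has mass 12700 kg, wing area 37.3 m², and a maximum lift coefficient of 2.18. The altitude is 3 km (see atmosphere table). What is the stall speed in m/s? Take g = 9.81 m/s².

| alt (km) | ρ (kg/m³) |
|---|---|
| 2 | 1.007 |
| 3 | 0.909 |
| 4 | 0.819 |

At 3 km, from the table: ρ = 0.909 kg/m³.
At stall, lift equals weight: L = W = m·g = 12700 × 9.81 = 1.246×10^5 N.
From L = ½ρV²S·CL,max = W: V_stall = √(2W/(ρSCL,max)) = √(2·1.246×10^5/(0.909·37.3·2.18))
V_stall = √3371 = 58.1 m/s

V_stall = 58.1 m/s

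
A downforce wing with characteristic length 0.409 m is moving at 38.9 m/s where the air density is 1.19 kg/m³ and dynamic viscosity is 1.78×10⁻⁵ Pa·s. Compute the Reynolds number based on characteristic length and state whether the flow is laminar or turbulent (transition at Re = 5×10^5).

Re = ρ·v·c/μ = 1.19 × 38.9 × 0.409 / (1.78×10⁻⁵) = 1.06×10^6
Since 1.06×10^6 > 5×10^5, the flow is turbulent.

Re = 1.06×10^6 (turbulent)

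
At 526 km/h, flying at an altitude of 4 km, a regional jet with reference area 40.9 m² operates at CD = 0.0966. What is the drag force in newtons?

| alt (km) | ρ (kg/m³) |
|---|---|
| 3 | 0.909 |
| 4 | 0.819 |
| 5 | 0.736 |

D = 34500 N

At 4 km, from the table: ρ = 0.819 kg/m³.
Convert speed: v = 526 km/h ÷ 3.6 = 146.1 m/s.
D = ½ρv²S·CD = ½ × 0.819 × 146.1² × 40.9 × 0.0966 = 34500 N ≈ 34.5 kN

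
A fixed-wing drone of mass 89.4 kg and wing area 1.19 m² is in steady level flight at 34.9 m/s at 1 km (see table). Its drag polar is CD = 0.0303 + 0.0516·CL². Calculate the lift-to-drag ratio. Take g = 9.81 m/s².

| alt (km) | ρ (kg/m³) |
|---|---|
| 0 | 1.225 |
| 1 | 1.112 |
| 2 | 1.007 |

L/D = 11.9

At 1 km, from the table: ρ = 1.112 kg/m³.
Weight W = mg = 89.4 × 9.81 = 877.01 N; in level flight L = W.
Dynamic pressure q = 0.5 × 1.112 × 34.9² = 677.2 Pa.
Required CL = L/(qS) = 877.01/(677.2·1.19) = 1.088.
CD = 0.0303 + 0.0516 × 1.088² = 0.09141.
L/D = CL/CD = 1.088 / 0.09141 = 11.9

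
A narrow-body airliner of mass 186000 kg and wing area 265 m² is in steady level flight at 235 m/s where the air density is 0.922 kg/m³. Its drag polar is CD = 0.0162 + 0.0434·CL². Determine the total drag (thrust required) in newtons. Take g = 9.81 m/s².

D = 1.31×10^5 N

Weight W = mg = 186000 × 9.81 = 1.8247×10^6 N; in level flight L = W.
q = ½ρv² = ½ × 0.922 × 235² = 25460 Pa.
CL = W/(q·S) = 1.8247×10^6 / (25460 × 265) = 0.2705.
CD = 0.0162 + 0.0434 × 0.2705² = 0.01937.
D = q·S·CD = 25460 × 265 × 0.01937 = 1.307×10^5 N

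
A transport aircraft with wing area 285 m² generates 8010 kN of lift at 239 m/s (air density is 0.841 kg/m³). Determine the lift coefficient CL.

CL = 1.17

From L = ½ρv²S·CL, rearranging gives CL = 2L/(ρv²S).
CL = 2 × 8.01×10^6 / (0.841 × 239² × 285) = 1.17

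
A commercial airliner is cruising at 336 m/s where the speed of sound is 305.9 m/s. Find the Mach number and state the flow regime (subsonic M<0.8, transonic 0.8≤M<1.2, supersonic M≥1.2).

M = v/a = 336 / 305.9 = 1.1
M = 1.1 → transonic.

M = 1.1 (transonic)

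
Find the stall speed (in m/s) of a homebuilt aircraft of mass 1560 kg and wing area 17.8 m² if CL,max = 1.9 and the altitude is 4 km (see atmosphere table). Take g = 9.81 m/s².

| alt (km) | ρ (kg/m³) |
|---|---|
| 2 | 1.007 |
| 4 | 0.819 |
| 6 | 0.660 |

V_stall = 33.2 m/s

At 4 km, from the table: ρ = 0.819 kg/m³.
At stall, lift equals weight: L = W = m·g = 1560 × 9.81 = 15300 N.
V_stall = √(2W/(ρ·S·CL,max)) = √(2 × 15300 / (0.819 × 17.8 × 1.9))
V_stall = √1105 = 33.2 m/s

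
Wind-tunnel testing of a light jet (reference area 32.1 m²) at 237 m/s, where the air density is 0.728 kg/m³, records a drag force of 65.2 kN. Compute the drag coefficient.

From D = ½ρv²S·CD, rearranging gives CD = 2D/(ρv²S).
CD = 2 × 65200 / (0.728 × 237² × 32.1) = 0.0993

CD = 0.0993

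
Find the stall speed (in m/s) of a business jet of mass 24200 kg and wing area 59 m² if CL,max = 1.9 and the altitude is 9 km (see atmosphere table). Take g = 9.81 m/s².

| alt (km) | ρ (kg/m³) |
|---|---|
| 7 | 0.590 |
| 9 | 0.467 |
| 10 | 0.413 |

At 9 km, from the table: ρ = 0.467 kg/m³.
Stall occurs when L = W at CL,max. W = mg = 24200 × 9.81 = 2.374×10^5 N.
From L = ½ρV²S·CL,max = W: V_stall = √(2W/(ρSCL,max)) = √(2·2.374×10^5/(0.467·59·1.9))
V_stall = √9070 = 95.2 m/s

V_stall = 95.2 m/s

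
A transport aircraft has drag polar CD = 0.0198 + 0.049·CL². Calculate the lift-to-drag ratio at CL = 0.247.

L/D = 10.8

CD = 0.0198 + 0.049 × 0.247² = 0.02279
L/D = CL/CD = 0.247 / 0.02279 = 10.8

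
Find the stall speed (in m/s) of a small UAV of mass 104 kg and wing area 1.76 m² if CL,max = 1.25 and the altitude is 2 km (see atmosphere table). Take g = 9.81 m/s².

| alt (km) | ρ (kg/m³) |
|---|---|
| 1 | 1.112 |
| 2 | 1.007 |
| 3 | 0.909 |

V_stall = 30.3 m/s

At 2 km, from the table: ρ = 1.007 kg/m³.
At stall, lift equals weight: L = W = m·g = 104 × 9.81 = 1020 N.
From L = ½ρV²S·CL,max = W: V_stall = √(2W/(ρSCL,max)) = √(2·1020/(1.007·1.76·1.25))
V_stall = √921 = 30.3 m/s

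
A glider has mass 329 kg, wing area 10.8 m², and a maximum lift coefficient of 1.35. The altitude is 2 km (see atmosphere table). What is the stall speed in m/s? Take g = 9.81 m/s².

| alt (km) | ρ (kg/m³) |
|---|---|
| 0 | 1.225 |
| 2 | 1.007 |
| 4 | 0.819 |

At 2 km, from the table: ρ = 1.007 kg/m³.
At stall, lift equals weight: L = W = m·g = 329 × 9.81 = 3227 N.
V_stall = √(2W/(ρ·S·CL,max)) = √(2 × 3227 / (1.007 × 10.8 × 1.35))
V_stall = √439.7 = 21 m/s

V_stall = 21 m/s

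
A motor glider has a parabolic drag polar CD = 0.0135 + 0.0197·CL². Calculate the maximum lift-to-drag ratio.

(L/D)max = 30.7

For CD = CD0 + K·CL², (L/D)max occurs at CL* = √(CD0/K) and equals 1/(2√(K·CD0)).
(L/D)max = 1/(2√(0.0197 × 0.0135)) = 1/(2 × 0.01631) = 30.7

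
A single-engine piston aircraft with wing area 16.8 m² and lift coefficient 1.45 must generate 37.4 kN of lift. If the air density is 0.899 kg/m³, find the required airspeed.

L = ½ρv²S·CL ⇒ v = √(2L/(ρ·S·CL))
v = √(2 × 37400 / (0.899 × 16.8 × 1.45)) = √3416 = 58.4 m/s

v = 58.4 m/s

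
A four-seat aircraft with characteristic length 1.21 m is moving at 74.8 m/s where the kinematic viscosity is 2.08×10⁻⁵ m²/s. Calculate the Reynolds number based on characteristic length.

Re = 4.35×10^6

Re = v·c/ν = 74.8 × 1.21 / (2.08×10⁻⁵) = 4.35×10^6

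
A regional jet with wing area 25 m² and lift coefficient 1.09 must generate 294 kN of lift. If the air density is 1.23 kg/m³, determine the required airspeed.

v = 132 m/s

L = ½ρv²S·CL ⇒ v = √(2L/(ρ·S·CL))
v = √(2 × 2.94×10^5 / (1.23 × 25 × 1.09)) = √17540 = 132 m/s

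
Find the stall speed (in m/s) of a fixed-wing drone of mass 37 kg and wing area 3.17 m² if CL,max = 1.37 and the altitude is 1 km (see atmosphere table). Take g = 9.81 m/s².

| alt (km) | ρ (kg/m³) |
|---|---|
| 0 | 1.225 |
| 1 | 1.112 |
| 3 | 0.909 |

At 1 km, from the table: ρ = 1.112 kg/m³.
Stall occurs when L = W at CL,max. W = mg = 37 × 9.81 = 363 N.
From L = ½ρV²S·CL,max = W: V_stall = √(2W/(ρSCL,max)) = √(2·363/(1.112·3.17·1.37))
V_stall = √150.3 = 12.3 m/s

V_stall = 12.3 m/s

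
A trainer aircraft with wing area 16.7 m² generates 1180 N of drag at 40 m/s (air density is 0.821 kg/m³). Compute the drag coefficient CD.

CD = 0.108

From D = ½ρv²S·CD, rearranging gives CD = 2D/(ρv²S).
CD = 2 × 1180 / (0.821 × 40² × 16.7) = 0.108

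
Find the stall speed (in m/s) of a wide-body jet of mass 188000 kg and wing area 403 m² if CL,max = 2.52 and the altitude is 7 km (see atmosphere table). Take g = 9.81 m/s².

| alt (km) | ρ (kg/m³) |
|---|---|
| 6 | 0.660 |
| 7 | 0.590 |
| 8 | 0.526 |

V_stall = 78.5 m/s

At 7 km, from the table: ρ = 0.590 kg/m³.
Stall occurs when L = W at CL,max. W = mg = 188000 × 9.81 = 1.844×10^6 N.
V_stall = √(2W/(ρ·S·CL,max)) = √(2 × 1.844×10^6 / (0.59 × 403 × 2.52))
V_stall = √6156 = 78.5 m/s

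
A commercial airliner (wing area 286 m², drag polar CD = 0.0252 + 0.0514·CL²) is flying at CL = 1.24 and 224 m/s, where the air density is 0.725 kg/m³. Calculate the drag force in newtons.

D = 5.42×10^5 N

CD = 0.0252 + 0.0514 × 1.24² = 0.1042
D = ½ρv²S·CD = ½ × 0.725 × 224² × 286 × 0.1042 = 5.42×10^5 N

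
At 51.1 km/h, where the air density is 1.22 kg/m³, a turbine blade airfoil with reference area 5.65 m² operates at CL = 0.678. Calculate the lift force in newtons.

L = 471 N

Convert speed: v = 51.1 km/h ÷ 3.6 = 14.19 m/s.
L = ½ρv²S·CL = ½ × 1.22 × 14.19² × 5.65 × 0.678 = 471 N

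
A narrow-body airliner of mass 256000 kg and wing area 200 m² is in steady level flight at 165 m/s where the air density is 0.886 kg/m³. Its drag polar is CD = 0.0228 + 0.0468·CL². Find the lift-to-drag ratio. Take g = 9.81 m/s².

L/D = 14.2

In steady level flight, lift balances weight: W = mg = 256000 × 9.81 = 2.5114×10^6 N.
q = ½ρv² = ½ × 0.886 × 165² = 12060 Pa.
Required CL = L/(qS) = 2.5114×10^6/(12060·200) = 1.041.
CD = 0.0228 + 0.0468 × 1.041² = 0.07353.
L/D = CL/CD = 1.041 / 0.07353 = 14.2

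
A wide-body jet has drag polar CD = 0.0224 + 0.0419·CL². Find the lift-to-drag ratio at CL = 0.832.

L/D = 16.2

CD = 0.0224 + 0.0419 × 0.832² = 0.0514
L/D = CL/CD = 0.832 / 0.0514 = 16.2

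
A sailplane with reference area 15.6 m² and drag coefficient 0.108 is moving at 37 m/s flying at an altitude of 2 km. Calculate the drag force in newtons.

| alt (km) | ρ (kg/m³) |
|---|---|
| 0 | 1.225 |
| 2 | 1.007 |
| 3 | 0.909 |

D = 1160 N

At 2 km, from the table: ρ = 1.007 kg/m³.
Dynamic pressure q = ½ρv² = ½ × 1.007 × 37² = 689.3 Pa.
D = q·S·CD = 689.3 × 15.6 × 0.108 = 1160 N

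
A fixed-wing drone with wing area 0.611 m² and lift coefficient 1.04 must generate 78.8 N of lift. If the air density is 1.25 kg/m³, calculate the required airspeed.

v = 14.1 m/s

L = ½ρv²S·CL ⇒ v = √(2L/(ρ·S·CL))
v = √(2 × 78.8 / (1.25 × 0.611 × 1.04)) = √198.4 = 14.1 m/s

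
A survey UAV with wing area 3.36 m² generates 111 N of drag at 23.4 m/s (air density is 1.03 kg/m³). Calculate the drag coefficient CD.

CD = 0.117

From D = ½ρv²S·CD, rearranging gives CD = 2D/(ρv²S).
CD = 2 × 111 / (1.03 × 23.4² × 3.36) = 0.117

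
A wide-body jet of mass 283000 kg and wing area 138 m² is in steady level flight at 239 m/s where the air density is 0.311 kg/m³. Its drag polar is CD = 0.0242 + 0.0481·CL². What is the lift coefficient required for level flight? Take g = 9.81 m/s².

Weight W = mg = 283000 × 9.81 = 2.7762×10^6 N; in level flight L = W.
Dynamic pressure q = 0.5 × 0.311 × 239² = 8882 Pa.
Required CL = L/(qS) = 2.7762×10^6/(8882·138) = 2.265.

CL = 2.26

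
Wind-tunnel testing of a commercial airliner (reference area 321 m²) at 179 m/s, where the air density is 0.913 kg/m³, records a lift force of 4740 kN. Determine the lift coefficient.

CL = 1.01

From L = ½ρv²S·CL, rearranging gives CL = 2L/(ρv²S).
CL = 2 × 4.74×10^6 / (0.913 × 179² × 321) = 1.01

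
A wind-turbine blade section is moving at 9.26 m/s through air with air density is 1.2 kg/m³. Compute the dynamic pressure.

q = ½ρv² = ½ × 1.2 × 9.26² = 51.4 Pa

q = 51.4 Pa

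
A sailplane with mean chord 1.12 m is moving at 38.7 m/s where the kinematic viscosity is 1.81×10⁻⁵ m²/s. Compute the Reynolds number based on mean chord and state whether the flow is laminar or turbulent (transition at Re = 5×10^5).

Re = v·c/ν = 38.7 × 1.12 / (1.81×10⁻⁵) = 2.39×10^6
Since 2.39×10^6 > 5×10^5, the flow is turbulent.

Re = 2.39×10^6 (turbulent)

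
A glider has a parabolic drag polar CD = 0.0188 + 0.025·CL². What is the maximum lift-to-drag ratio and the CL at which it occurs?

For CD = CD0 + K·CL², (L/D)max occurs at CL* = √(CD0/K) and equals 1/(2√(K·CD0)).
(L/D)max = 1/(2√(0.025 × 0.0188)) = 1/(2 × 0.02168) = 23.1
CL* = √(0.0188/0.025) = 0.867

(L/D)max = 23.1, at CL = 0.867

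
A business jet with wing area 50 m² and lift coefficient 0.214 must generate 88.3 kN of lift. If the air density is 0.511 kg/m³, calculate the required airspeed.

L = ½ρv²S·CL ⇒ v = √(2L/(ρ·S·CL))
v = √(2 × 88300 / (0.511 × 50 × 0.214)) = √32300 = 180 m/s

v = 180 m/s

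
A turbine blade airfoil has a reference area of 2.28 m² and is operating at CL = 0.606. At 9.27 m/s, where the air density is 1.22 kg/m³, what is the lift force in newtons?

L = 72.4 N

L = ½ρv²S·CL = ½ × 1.22 × 9.27² × 2.28 × 0.606 = 72.4 N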